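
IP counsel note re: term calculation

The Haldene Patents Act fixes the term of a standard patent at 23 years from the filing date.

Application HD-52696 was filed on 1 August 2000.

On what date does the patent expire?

2023-08-01

Filing date + 23 years → 1 August 2023.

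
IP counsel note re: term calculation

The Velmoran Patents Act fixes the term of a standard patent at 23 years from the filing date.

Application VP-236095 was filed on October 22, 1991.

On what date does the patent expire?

2014-10-22

Filing date + 23 years → 22 October 2014.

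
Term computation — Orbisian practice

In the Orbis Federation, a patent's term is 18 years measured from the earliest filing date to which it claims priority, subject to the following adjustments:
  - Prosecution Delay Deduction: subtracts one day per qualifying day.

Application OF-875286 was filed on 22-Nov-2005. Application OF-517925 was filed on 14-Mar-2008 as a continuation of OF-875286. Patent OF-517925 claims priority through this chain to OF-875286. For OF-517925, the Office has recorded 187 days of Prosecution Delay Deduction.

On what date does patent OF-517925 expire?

Earliest priority filing: 22 November 2005.
Base term: 22 November 2005 + 18 years → 22 November 2023.
Prosecution Delay Deduction: −187 days → 19 May 2023.

2023-05-19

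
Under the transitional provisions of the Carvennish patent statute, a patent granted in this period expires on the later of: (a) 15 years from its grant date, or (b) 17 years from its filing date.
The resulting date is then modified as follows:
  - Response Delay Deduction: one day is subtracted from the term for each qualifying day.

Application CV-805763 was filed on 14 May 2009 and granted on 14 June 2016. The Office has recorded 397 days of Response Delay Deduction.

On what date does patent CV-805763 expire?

(a) grant + 15 years → 14 June 2031.
(b) filing + 17 years → 14 May 2026.
Later of the two: 14 June 2031.
Response Delay Deduction: −397 days → 13 May 2030.

2030-05-13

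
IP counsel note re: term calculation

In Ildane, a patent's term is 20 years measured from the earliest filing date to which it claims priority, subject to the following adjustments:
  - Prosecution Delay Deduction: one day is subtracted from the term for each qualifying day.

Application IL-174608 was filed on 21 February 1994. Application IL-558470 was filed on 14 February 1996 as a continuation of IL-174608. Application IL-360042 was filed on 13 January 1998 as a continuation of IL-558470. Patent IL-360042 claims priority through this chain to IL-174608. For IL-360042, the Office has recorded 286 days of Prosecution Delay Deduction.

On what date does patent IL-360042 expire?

Earliest priority filing: 21 February 1994.
Base term: 21 February 1994 + 20 years → 21 February 2014.
Prosecution Delay Deduction: −286 days → 11 May 2013.

2013-05-11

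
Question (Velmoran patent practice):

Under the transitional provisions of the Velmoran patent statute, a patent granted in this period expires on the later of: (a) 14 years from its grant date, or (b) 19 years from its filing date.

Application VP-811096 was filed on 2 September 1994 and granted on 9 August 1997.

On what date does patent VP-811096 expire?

(a) grant + 14 years → 9 August 2011.
(b) filing + 19 years → 2 September 2013.
Later of the two: 2 September 2013.

September 2, 2013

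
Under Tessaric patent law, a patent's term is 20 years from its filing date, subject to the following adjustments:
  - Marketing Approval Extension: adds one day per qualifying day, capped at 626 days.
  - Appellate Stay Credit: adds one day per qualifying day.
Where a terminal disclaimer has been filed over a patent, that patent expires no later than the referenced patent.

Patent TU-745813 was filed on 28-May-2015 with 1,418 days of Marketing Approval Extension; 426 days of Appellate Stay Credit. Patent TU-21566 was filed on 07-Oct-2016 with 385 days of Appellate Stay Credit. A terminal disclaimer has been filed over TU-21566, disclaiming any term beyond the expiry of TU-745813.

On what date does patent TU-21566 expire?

Natural term of TU-21566:
  Base: filing + 20 years → 7 October 2036.
  Appellate Stay Credit: +385 days → 27 October 2037.
Expiry of referenced patent TU-745813:
  Base: filing + 20 years → 28 May 2035.
  Marketing Approval Extension: 1418 days claimed exceeds the 626-day cap, so +626 days → 12 February 2037.
  Appellate Stay Credit: +426 days → 14 April 2038.
Terminal disclaimer: TU-21566 expires on the earlier of 27 October 2037 and 14 April 2038.

2037-10-27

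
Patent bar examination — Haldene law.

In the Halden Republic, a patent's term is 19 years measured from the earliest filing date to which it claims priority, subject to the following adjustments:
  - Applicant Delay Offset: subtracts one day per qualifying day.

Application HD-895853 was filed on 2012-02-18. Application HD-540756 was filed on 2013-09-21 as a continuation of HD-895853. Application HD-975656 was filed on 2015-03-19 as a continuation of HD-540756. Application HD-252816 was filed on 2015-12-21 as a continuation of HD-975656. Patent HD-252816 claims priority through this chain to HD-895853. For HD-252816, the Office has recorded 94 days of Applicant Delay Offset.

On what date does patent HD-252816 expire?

2030-11-16

Earliest priority filing: 18 February 2012.
Base term: 18 February 2012 + 19 years → 18 February 2031.
Applicant Delay Offset: −94 days → 16 November 2030.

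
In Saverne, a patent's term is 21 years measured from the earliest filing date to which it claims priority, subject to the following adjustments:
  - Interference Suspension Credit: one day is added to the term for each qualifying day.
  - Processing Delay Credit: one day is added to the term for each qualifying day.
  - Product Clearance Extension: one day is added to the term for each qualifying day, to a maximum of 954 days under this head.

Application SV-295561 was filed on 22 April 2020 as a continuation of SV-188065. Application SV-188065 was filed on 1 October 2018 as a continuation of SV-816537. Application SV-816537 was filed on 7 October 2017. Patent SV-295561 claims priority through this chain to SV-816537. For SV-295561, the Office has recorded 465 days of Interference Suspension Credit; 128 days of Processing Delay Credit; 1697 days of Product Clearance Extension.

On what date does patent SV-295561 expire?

Earliest priority filing: 7 October 2017.
Base term: 7 October 2017 + 21 years → 7 October 2038.
Interference Suspension Credit: +465 days → 15 January 2040.
Processing Delay Credit: +128 days → 22 May 2040.
Product Clearance Extension: 1697 days claimed exceeds the 954-day cap, so +954 days → 1 January 2043.

2043-01-01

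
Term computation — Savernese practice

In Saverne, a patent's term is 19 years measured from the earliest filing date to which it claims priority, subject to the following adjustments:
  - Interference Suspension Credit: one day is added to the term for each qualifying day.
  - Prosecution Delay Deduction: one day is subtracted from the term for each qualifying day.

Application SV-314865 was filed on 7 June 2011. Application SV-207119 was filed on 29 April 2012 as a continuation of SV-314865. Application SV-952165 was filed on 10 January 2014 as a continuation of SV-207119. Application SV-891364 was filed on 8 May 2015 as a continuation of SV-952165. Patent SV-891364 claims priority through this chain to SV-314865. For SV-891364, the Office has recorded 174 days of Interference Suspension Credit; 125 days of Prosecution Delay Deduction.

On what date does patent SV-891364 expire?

July 26, 2030

Earliest priority filing: 7 June 2011.
Base term: 7 June 2011 + 19 years → 7 June 2030.
Interference Suspension Credit: +174 days → 28 November 2030.
Prosecution Delay Deduction: −125 days → 26 July 2030.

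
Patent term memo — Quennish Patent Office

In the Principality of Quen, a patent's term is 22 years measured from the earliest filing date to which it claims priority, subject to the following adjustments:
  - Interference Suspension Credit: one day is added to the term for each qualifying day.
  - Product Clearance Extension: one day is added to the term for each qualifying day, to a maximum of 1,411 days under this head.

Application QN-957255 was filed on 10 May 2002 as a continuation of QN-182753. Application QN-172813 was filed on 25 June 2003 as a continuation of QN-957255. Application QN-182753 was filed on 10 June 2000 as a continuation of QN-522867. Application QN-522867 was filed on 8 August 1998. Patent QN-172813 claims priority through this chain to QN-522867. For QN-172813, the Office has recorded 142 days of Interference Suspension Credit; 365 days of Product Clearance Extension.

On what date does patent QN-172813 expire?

Earliest priority filing: 8 August 1998.
Base term: 8 August 1998 + 22 years → 8 August 2020.
Interference Suspension Credit: +142 days → 28 December 2020.
Product Clearance Extension: 365 days (within the 1411-day cap) → +365 days → 28 December 2021.

December 28, 2021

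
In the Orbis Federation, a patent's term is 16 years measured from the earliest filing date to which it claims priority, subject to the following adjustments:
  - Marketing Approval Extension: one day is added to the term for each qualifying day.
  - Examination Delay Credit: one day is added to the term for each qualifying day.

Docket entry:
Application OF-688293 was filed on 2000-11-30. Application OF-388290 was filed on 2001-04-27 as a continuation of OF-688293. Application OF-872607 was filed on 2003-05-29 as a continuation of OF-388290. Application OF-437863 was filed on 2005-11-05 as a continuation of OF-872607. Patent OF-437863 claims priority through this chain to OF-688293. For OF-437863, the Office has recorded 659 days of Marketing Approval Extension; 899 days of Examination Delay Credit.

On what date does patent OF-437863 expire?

Earliest priority filing: 30 November 2000.
Base term: 30 November 2000 + 16 years → 30 November 2016.
Marketing Approval Extension: +659 days → 20 September 2018.
Examination Delay Credit: +899 days → 7 March 2021.

2021-03-07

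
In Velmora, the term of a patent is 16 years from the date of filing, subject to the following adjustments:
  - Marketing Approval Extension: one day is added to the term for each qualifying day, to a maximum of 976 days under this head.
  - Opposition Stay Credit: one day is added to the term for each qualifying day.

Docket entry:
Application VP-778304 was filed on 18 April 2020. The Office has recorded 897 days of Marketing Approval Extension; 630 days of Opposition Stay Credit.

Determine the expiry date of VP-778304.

2040-06-23

Base term: filing date + 16 years → 18 April 2036.
Marketing Approval Extension: 897 days (within the 976-day cap) → +897 days → 2 October 2038.
Opposition Stay Credit: +630 days → 23 June 2040.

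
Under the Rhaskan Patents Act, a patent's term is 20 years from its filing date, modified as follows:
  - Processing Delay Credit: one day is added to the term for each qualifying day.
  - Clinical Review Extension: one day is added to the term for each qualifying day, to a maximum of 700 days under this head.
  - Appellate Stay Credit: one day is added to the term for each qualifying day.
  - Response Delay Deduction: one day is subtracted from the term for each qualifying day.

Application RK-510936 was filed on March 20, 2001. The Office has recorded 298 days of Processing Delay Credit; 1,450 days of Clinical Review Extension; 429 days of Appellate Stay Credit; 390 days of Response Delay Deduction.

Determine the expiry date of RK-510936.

January 21, 2024

Base term: filing date + 20 years → 20 March 2021.
Processing Delay Credit: +298 days → 12 January 2022.
Clinical Review Extension: 1450 days claimed exceeds the 700-day cap, so +700 days → 13 December 2023.
Appellate Stay Credit: +429 days → 14 February 2025.
Response Delay Deduction: −390 days → 21 January 2024.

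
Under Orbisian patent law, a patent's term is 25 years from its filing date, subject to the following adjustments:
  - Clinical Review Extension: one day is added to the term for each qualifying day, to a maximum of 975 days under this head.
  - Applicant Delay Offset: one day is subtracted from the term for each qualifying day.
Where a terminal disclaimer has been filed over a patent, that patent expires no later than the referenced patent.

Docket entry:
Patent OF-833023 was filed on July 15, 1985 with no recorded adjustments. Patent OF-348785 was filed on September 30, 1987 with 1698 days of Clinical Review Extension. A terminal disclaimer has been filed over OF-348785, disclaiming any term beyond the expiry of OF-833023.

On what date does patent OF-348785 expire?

2010-07-15

Natural term of OF-348785:
  Base: filing + 25 years → 30 September 2012.
  Clinical Review Extension: 1698 days claimed exceeds the 975-day cap, so +975 days → 2 June 2015.
Expiry of referenced patent OF-833023:
  Base: filing + 25 years → 15 July 2010.
Terminal disclaimer: OF-348785 expires on the earlier of 2 June 2015 and 15 July 2010.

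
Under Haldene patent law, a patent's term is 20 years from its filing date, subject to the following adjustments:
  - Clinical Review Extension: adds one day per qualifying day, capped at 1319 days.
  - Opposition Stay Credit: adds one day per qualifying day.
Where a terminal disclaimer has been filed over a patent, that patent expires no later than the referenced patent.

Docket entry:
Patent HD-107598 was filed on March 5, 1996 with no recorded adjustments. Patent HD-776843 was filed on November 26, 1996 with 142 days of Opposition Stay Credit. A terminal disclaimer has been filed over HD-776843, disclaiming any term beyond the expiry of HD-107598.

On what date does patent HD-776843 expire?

March 5, 2016

Natural term of HD-776843:
  Base: filing + 20 years → 26 November 2016.
  Opposition Stay Credit: +142 days → 17 April 2017.
Expiry of referenced patent HD-107598:
  Base: filing + 20 years → 5 March 2016.
Terminal disclaimer: HD-776843 expires on the earlier of 17 April 2017 and 5 March 2016.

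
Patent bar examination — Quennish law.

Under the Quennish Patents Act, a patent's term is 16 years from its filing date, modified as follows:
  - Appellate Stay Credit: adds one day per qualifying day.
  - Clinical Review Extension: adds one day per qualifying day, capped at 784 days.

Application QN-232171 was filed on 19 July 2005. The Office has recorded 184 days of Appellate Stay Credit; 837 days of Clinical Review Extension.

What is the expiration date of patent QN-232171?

Base term: filing date + 16 years → 19 July 2021.
Appellate Stay Credit: +184 days → 19 January 2022.
Clinical Review Extension: 837 days claimed exceeds the 784-day cap, so +784 days → 13 March 2024.

March 13, 2024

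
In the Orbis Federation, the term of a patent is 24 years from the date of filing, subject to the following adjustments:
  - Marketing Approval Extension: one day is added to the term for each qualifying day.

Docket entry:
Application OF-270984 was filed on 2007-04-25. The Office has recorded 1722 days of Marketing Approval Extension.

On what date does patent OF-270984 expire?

2036-01-11

Base term: filing date + 24 years → 25 April 2031.
Marketing Approval Extension: +1722 days → 11 January 2036.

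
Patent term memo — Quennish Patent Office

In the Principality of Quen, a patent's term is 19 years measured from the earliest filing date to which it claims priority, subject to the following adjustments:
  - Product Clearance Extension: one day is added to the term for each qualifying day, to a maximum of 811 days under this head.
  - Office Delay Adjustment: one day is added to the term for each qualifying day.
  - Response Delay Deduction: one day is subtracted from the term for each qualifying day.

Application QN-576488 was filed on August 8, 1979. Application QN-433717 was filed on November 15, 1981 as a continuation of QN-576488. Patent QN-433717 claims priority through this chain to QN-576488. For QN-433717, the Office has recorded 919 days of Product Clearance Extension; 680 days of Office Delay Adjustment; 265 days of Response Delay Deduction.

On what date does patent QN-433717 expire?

Earliest priority filing: 8 August 1979.
Base term: 8 August 1979 + 19 years → 8 August 1998.
Product Clearance Extension: 919 days claimed exceeds the 811-day cap, so +811 days → 27 October 2000.
Office Delay Adjustment: +680 days → 7 September 2002.
Response Delay Deduction: −265 days → 16 December 2001.

2001-12-16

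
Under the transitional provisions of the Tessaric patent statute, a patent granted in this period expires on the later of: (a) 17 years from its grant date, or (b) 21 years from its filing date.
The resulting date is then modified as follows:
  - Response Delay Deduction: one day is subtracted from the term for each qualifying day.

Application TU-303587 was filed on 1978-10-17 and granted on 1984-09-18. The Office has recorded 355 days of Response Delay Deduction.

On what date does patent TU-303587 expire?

(a) grant + 17 years → 18 September 2001.
(b) filing + 21 years → 17 October 1999.
Later of the two: 18 September 2001.
Response Delay Deduction: −355 days → 28 September 2000.

2000-09-28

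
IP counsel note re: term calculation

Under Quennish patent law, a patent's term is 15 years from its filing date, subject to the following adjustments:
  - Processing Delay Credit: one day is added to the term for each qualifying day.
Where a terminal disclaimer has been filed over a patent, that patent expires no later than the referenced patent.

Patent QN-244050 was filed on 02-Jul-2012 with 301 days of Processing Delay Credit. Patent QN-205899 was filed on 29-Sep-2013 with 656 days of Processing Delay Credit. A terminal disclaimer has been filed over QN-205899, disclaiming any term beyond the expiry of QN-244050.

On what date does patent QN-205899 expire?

April 28, 2028

Natural term of QN-205899:
  Base: filing + 15 years → 29 September 2028.
  Processing Delay Credit: +656 days → 17 July 2030.
Expiry of referenced patent QN-244050:
  Base: filing + 15 years → 2 July 2027.
  Processing Delay Credit: +301 days → 28 April 2028.
Terminal disclaimer: QN-205899 expires on the earlier of 17 July 2030 and 28 April 2028.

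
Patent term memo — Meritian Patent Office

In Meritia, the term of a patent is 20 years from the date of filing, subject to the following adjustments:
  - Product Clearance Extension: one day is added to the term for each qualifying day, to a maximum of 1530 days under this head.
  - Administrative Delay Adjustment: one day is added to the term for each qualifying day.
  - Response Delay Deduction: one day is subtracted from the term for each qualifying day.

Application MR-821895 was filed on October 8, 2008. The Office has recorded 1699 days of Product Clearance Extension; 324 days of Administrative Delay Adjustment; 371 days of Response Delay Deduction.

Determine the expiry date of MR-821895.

Base term: filing date + 20 years → 8 October 2028.
Product Clearance Extension: 1699 days claimed exceeds the 1530-day cap, so +1530 days → 16 December 2032.
Administrative Delay Adjustment: +324 days → 5 November 2033.
Response Delay Deduction: −371 days → 30 October 2032.

October 30, 2032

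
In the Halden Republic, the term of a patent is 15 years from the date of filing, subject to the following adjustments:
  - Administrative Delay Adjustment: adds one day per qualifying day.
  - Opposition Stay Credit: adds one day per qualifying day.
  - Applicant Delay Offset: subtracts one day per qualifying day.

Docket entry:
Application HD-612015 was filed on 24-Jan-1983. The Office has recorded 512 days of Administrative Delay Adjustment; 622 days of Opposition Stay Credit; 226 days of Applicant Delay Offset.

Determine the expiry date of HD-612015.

Base term: filing date + 15 years → 24 January 1998.
Administrative Delay Adjustment: +512 days → 20 June 1999.
Opposition Stay Credit: +622 days → 3 March 2001.
Applicant Delay Offset: −226 days → 20 July 2000.

July 20, 2000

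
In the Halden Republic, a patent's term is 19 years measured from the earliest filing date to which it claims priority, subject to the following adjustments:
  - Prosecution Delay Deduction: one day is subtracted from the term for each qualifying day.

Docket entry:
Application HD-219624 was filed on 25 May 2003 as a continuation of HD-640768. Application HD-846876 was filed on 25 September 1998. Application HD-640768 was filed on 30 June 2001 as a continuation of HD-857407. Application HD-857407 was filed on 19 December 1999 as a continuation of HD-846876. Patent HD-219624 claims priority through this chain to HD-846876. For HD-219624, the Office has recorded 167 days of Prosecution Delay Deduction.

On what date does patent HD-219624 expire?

April 11, 2017

Earliest priority filing: 25 September 1998.
Base term: 25 September 1998 + 19 years → 25 September 2017.
Prosecution Delay Deduction: −167 days → 11 April 2017.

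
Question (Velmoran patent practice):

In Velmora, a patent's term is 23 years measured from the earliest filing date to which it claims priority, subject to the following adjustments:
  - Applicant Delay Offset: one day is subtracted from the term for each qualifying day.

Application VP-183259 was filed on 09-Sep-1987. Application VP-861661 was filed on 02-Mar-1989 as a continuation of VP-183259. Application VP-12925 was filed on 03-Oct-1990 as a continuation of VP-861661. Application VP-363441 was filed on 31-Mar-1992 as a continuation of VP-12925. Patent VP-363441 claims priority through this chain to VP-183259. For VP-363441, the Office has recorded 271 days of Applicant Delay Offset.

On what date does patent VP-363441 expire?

Earliest priority filing: 9 September 1987.
Base term: 9 September 1987 + 23 years → 9 September 2010.
Applicant Delay Offset: −271 days → 12 December 2009.

December 12, 2009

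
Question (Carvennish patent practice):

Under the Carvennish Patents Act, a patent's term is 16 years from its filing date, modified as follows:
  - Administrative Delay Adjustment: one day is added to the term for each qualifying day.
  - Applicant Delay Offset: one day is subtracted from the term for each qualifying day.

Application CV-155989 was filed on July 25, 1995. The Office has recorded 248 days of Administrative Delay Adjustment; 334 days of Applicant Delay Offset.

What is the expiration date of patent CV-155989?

Base term: filing date + 16 years → 25 July 2011.
Administrative Delay Adjustment: +248 days → 29 March 2012.
Applicant Delay Offset: −334 days → 30 April 2011.

2011-04-30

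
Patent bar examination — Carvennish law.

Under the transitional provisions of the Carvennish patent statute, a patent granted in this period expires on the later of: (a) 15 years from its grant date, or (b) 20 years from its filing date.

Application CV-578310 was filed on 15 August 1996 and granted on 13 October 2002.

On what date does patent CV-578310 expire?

2017-10-13

(a) grant + 15 years → 13 October 2017.
(b) filing + 20 years → 15 August 2016.
Later of the two: 13 October 2017.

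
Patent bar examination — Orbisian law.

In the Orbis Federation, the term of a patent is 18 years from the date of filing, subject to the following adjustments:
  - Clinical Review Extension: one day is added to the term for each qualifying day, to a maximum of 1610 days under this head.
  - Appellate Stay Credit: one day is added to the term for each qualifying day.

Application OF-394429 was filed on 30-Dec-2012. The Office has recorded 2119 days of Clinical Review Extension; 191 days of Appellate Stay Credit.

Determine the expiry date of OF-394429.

2035-12-05

Base term: filing date + 18 years → 30 December 2030.
Clinical Review Extension: 2119 days claimed exceeds the 1610-day cap, so +1610 days → 28 May 2035.
Appellate Stay Credit: +191 days → 5 December 2035.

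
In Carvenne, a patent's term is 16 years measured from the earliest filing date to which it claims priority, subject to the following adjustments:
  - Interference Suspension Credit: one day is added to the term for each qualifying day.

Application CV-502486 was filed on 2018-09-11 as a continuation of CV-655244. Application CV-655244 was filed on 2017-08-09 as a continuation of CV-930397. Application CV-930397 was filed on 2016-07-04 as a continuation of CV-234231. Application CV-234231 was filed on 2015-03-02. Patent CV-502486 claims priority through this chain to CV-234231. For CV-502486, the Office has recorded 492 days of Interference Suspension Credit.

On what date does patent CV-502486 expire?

Earliest priority filing: 2 March 2015.
Base term: 2 March 2015 + 16 years → 2 March 2031.
Interference Suspension Credit: +492 days → 6 July 2032.

2032-07-06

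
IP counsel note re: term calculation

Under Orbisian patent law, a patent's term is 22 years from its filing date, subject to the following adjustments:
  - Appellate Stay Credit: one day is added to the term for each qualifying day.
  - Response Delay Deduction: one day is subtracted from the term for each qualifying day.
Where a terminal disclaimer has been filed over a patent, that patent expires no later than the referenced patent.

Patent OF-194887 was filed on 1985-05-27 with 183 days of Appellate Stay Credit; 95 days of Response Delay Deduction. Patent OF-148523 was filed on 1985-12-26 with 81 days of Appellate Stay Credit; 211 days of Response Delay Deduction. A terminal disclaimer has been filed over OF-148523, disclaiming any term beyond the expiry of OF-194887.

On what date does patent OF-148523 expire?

2007-08-18

Natural term of OF-148523:
  Base: filing + 22 years → 26 December 2007.
  Appellate Stay Credit: +81 days → 16 March 2008.
  Response Delay Deduction: −211 days → 18 August 2007.
Expiry of referenced patent OF-194887:
  Base: filing + 22 years → 27 May 2007.
  Appellate Stay Credit: +183 days → 26 November 2007.
  Response Delay Deduction: −95 days → 23 August 2007.
Terminal disclaimer: OF-148523 expires on the earlier of 18 August 2007 and 23 August 2007.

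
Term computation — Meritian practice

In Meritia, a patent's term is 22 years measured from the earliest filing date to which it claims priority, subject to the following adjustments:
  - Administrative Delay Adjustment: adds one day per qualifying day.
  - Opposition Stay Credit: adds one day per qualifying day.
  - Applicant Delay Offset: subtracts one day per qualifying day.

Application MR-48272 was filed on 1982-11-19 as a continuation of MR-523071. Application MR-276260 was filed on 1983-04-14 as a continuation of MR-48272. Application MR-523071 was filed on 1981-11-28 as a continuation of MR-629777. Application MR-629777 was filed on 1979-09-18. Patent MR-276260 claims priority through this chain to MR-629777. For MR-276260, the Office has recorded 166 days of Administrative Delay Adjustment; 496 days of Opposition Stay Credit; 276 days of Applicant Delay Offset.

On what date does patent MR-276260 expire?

October 9, 2002

Earliest priority filing: 18 September 1979.
Base term: 18 September 1979 + 22 years → 18 September 2001.
Administrative Delay Adjustment: +166 days → 3 March 2002.
Opposition Stay Credit: +496 days → 12 July 2003.
Applicant Delay Offset: −276 days → 9 October 2002.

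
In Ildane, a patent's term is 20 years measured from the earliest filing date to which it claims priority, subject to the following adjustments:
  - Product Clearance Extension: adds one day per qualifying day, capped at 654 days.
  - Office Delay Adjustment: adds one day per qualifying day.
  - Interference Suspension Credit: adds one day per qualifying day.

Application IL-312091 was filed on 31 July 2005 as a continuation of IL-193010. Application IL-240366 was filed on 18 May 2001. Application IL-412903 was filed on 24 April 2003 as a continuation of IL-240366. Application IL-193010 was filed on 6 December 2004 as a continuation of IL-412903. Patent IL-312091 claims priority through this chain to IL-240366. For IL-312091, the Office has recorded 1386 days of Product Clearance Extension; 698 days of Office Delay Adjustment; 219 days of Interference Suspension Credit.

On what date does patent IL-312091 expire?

2025-09-05

Earliest priority filing: 18 May 2001.
Base term: 18 May 2001 + 20 years → 18 May 2021.
Product Clearance Extension: 1386 days claimed exceeds the 654-day cap, so +654 days → 3 March 2023.
Office Delay Adjustment: +698 days → 29 January 2025.
Interference Suspension Credit: +219 days → 5 September 2025.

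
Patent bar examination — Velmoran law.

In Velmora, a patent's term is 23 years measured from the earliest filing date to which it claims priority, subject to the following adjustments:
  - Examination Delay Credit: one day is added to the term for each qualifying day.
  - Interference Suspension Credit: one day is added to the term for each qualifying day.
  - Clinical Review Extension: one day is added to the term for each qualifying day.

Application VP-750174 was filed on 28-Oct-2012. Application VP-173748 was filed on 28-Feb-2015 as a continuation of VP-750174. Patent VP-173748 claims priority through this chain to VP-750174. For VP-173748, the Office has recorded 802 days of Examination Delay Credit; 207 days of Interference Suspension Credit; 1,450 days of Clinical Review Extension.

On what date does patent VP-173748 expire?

Earliest priority filing: 28 October 2012.
Base term: 28 October 2012 + 23 years → 28 October 2035.
Examination Delay Credit: +802 days → 7 January 2038.
Interference Suspension Credit: +207 days → 2 August 2038.
Clinical Review Extension: +1450 days → 22 July 2042.

2042-07-22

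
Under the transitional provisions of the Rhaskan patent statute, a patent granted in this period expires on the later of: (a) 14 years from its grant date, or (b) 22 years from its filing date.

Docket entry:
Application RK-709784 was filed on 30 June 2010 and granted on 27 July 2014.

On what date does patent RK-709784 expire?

2032-06-30

(a) grant + 14 years → 27 July 2028.
(b) filing + 22 years → 30 June 2032.
Later of the two: 30 June 2032.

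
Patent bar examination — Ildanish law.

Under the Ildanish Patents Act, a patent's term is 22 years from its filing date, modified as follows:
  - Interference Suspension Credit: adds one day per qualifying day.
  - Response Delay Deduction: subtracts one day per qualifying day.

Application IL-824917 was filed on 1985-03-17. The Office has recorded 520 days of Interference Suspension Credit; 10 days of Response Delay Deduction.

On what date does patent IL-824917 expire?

2008-08-08

Base term: filing date + 22 years → 17 March 2007.
Interference Suspension Credit: +520 days → 18 August 2008.
Response Delay Deduction: −10 days → 8 August 2008.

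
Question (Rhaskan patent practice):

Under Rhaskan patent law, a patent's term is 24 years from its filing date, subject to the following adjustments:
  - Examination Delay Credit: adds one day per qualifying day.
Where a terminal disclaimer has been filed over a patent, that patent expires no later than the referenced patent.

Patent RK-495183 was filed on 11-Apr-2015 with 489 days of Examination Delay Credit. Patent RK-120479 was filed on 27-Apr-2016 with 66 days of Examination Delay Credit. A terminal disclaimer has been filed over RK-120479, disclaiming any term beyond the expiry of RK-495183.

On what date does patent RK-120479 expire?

2040-07-02

Natural term of RK-120479:
  Base: filing + 24 years → 27 April 2040.
  Examination Delay Credit: +66 days → 2 July 2040.
Expiry of referenced patent RK-495183:
  Base: filing + 24 years → 11 April 2039.
  Examination Delay Credit: +489 days → 12 August 2040.
Terminal disclaimer: RK-120479 expires on the earlier of 2 July 2040 and 12 August 2040.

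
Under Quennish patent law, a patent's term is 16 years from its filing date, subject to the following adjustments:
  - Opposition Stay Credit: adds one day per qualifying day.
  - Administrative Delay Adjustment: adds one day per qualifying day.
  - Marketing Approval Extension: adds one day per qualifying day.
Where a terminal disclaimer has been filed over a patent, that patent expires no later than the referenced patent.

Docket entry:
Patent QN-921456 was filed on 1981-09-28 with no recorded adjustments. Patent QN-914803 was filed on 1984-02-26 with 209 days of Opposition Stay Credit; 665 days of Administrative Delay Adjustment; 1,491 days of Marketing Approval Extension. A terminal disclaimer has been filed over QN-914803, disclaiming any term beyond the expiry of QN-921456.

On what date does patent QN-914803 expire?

Natural term of QN-914803:
  Base: filing + 16 years → 26 February 2000.
  Opposition Stay Credit: +209 days → 22 September 2000.
  Administrative Delay Adjustment: +665 days → 19 July 2002.
  Marketing Approval Extension: +1491 days → 18 August 2006.
Expiry of referenced patent QN-921456:
  Base: filing + 16 years → 28 September 1997.
Terminal disclaimer: QN-914803 expires on the earlier of 18 August 2006 and 28 September 1997.

September 28, 1997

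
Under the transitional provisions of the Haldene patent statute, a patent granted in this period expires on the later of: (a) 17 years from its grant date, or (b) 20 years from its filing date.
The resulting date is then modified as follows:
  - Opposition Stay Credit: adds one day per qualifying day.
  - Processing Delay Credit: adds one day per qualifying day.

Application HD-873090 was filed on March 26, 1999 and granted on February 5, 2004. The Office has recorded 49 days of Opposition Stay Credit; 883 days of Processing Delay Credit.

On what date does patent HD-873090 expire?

(a) grant + 17 years → 5 February 2021.
(b) filing + 20 years → 26 March 2019.
Later of the two: 5 February 2021.
Opposition Stay Credit: +49 days → 26 March 2021.
Processing Delay Credit: +883 days → 26 August 2023.

2023-08-26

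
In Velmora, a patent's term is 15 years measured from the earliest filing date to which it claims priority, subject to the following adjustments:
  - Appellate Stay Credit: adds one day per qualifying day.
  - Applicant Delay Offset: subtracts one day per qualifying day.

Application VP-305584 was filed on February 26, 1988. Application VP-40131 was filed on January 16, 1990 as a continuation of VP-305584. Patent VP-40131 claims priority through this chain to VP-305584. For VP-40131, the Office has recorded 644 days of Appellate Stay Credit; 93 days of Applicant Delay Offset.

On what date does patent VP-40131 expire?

Earliest priority filing: 26 February 1988.
Base term: 26 February 1988 + 15 years → 26 February 2003.
Appellate Stay Credit: +644 days → 1 December 2004.
Applicant Delay Offset: −93 days → 30 August 2004.

August 30, 2004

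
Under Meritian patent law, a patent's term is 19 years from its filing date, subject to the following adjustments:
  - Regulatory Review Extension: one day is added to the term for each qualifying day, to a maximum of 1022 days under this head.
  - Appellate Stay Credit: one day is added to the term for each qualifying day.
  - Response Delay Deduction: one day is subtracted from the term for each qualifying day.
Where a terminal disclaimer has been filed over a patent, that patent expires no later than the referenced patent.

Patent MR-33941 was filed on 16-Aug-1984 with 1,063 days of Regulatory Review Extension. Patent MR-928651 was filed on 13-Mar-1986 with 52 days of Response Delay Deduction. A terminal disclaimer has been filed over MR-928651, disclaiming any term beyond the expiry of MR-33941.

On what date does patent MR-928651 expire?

Natural term of MR-928651:
  Base: filing + 19 years → 13 March 2005.
  Response Delay Deduction: −52 days → 20 January 2005.
Expiry of referenced patent MR-33941:
  Base: filing + 19 years → 16 August 2003.
  Regulatory Review Extension: 1063 days claimed exceeds the 1022-day cap, so +1022 days → 3 June 2006.
Terminal disclaimer: MR-928651 expires on the earlier of 20 January 2005 and 3 June 2006.

January 20, 2005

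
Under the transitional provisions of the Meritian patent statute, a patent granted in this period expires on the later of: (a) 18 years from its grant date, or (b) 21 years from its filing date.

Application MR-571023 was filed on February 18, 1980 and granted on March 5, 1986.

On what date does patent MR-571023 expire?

(a) grant + 18 years → 5 March 2004.
(b) filing + 21 years → 18 February 2001.
Later of the two: 5 March 2004.

2004-03-05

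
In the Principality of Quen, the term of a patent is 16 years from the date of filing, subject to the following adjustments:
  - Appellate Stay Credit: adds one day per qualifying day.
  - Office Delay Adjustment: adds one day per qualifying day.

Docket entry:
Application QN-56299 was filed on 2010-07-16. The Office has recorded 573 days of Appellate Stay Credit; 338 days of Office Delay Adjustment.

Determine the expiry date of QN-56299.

Base term: filing date + 16 years → 16 July 2026.
Appellate Stay Credit: +573 days → 9 February 2028.
Office Delay Adjustment: +338 days → 12 January 2029.

2029-01-12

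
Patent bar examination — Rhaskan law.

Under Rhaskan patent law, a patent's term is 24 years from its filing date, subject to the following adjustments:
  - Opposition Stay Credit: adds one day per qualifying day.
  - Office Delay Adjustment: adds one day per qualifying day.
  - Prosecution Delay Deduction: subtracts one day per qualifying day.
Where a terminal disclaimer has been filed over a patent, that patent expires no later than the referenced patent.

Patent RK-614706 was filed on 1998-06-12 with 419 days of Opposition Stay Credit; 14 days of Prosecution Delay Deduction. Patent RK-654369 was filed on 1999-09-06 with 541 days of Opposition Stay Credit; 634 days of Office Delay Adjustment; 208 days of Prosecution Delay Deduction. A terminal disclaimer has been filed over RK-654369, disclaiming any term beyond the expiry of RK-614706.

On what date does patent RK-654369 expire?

July 22, 2023

Natural term of RK-654369:
  Base: filing + 24 years → 6 September 2023.
  Opposition Stay Credit: +541 days → 28 February 2025.
  Office Delay Adjustment: +634 days → 24 November 2026.
  Prosecution Delay Deduction: −208 days → 30 April 2026.
Expiry of referenced patent RK-614706:
  Base: filing + 24 years → 12 June 2022.
  Opposition Stay Credit: +419 days → 5 August 2023.
  Prosecution Delay Deduction: −14 days → 22 July 2023.
Terminal disclaimer: RK-654369 expires on the earlier of 30 April 2026 and 22 July 2023.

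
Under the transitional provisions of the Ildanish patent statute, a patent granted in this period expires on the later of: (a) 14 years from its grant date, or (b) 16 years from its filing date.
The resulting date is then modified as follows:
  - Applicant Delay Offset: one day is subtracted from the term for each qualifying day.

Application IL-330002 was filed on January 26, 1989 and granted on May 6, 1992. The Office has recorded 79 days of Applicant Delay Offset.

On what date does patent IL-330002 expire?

February 16, 2006

(a) grant + 14 years → 6 May 2006.
(b) filing + 16 years → 26 January 2005.
Later of the two: 6 May 2006.
Applicant Delay Offset: −79 days → 16 February 2006.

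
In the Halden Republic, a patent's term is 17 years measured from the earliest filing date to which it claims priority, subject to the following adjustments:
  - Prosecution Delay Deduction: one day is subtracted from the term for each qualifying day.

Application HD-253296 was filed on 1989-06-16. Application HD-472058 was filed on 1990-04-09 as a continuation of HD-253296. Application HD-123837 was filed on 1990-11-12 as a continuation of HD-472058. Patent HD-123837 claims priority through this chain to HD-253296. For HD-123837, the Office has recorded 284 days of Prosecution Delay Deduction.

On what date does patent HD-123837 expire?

Earliest priority filing: 16 June 1989.
Base term: 16 June 1989 + 17 years → 16 June 2006.
Prosecution Delay Deduction: −284 days → 5 September 2005.

2005-09-05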